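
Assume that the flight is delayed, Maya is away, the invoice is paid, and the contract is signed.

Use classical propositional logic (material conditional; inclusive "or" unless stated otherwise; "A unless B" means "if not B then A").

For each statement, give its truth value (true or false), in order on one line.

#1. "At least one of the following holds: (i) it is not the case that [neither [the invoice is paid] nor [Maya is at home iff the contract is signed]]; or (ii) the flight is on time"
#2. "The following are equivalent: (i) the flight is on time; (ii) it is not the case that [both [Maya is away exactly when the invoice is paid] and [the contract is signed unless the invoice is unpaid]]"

Let G = "the invoice is paid" (T), Q = "Maya is at home" (F), K = "the contract is signed" (T), R = "the flight is delayed" (T).

#1: This is ¬(G ↓ (Q ↔ K)) ∨ ¬R.

Q ↔ K = F ↔ T = F
G ↓ (Q ↔ K) = T ↓ F = F
¬(G ↓ (Q ↔ K)) = ¬F = T
¬R = ¬T = F
¬(G ↓ (Q ↔ K)) ∨ ¬R = T ∨ F = T
Hence #1 is true.

#2: This is ¬R ↔ ¬((¬Q ↔ G) ∧ (K ∨ ¬G)).

¬R = ¬T = F
¬Q = ¬F = T
¬Q ↔ G = T ↔ T = T
¬G = ¬T = F
K ∨ ¬G = T ∨ F = T
(¬Q ↔ G) ∧ (K ∨ ¬G) = T ∧ T = T
¬((¬Q ↔ G) ∧ (K ∨ ¬G)) = ¬T = F
¬R ↔ ¬((¬Q ↔ G) ∧ (K ∨ ¬G)) = F ↔ F = T
Hence #2 is true.

#1 true; #2 true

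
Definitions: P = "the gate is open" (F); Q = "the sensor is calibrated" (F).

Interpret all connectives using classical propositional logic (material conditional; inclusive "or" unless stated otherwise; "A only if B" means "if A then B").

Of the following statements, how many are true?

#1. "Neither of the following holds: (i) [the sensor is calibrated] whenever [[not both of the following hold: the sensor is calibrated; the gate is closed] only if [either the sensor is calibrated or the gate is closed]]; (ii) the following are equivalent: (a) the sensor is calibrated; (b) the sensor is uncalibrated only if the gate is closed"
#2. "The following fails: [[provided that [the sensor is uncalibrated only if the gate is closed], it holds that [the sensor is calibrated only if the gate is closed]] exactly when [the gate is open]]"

#1: This is (((Q nand not P) -> (Q or not P)) -> Q) nor (Q iff (not Q -> not P)).

not P = not False = True
Q nand not P = False nand True = True
not P = not False = True
Q or not P = False or True = True
(Q nand not P) -> (Q or not P) = True -> True = True
((Q nand not P) -> (Q or not P)) -> Q = True -> False = False
not Q = not False = True
not P = not False = True
not Q -> not P = True -> True = True
Q iff (not Q -> not P) = False iff True = False
(((Q nand not P) -> (Q or not P)) -> Q) nor (Q iff (not Q -> not P)) = False nor False = True
So #1 is true.

#2: Parsed as not (((not Q -> not P) -> (Q -> not P)) iff P)

not Q = not False = True
not P = not False = True
not Q -> not P = True -> True = True
not P = not False = True
Q -> not P = False -> True = True
(not Q -> not P) -> (Q -> not P) = True -> True = True
((not Q -> not P) -> (Q -> not P)) iff P = True iff False = False
not (((not Q -> not P) -> (Q -> not P)) iff P) = not False = True
Hence #2 is true.

Count: 2.

2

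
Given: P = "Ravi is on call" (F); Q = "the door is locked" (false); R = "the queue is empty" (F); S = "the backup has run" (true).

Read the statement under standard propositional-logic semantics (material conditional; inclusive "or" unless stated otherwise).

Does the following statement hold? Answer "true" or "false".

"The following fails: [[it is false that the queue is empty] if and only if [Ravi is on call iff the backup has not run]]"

In symbols: not (not R iff (P iff not S))

not R = not False = True
not S = not True = False
P iff not S = False iff False = True
not R iff (P iff not S) = True iff True = True
not (not R iff (P iff not S)) = not True = False

False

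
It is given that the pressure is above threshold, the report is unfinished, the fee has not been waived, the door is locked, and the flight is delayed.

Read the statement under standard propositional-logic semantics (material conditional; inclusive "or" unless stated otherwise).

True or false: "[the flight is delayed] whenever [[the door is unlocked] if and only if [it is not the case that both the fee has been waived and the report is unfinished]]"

True.

Let S = "the door is locked" (True), R = "the fee has been waived" (False), Q = "the report is finished" (False), U = "the flight is delayed" (True).
Formalization: (not S iff (R nand not Q)) -> U

not S = not True = False
not Q = not False = True
R nand not Q = False nand True = True
not S iff (R nand not Q) = False iff True = False
(not S iff (R nand not Q)) -> U = False -> True = True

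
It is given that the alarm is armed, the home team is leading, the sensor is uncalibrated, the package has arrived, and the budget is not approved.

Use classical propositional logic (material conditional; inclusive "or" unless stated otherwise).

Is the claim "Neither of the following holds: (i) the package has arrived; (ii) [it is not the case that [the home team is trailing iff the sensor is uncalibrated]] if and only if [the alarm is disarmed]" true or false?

False.

Let S = "the package has arrived" (T), Q = "the home team is leading" (T), R = "the sensor is calibrated" (F), P = "the alarm is armed" (T).
Parsed as S nor (~(~Q <-> ~R) <-> ~P)

~Q = ~T = F
~R = ~F = T
~Q <-> ~R = F <-> T = F
~(~Q <-> ~R) = ~F = T
~P = ~T = F
~(~Q <-> ~R) <-> ~P = T <-> F = F
S nor (~(~Q <-> ~R) <-> ~P) = T nor F = F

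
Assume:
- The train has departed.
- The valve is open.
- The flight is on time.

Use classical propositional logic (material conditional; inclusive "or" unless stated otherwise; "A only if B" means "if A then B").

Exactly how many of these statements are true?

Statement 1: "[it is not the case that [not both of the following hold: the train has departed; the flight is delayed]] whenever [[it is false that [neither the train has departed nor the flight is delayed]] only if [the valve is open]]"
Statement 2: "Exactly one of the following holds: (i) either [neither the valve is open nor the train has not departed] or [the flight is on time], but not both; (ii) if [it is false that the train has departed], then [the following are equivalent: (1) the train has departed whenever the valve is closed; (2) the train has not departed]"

Let W = "the train has departed" (T), U = "the flight is delayed" (F), N = "the valve is open" (T).

Statement 1: In symbols: (¬(W ↓ U) → N) → ¬(W ↑ U)

W ↓ U = T ↓ F = F
¬(W ↓ U) = ¬F = T
¬(W ↓ U) → N = T → T = T
W ↑ U = T ↑ F = T
¬(W ↑ U) = ¬T = F
(¬(W ↓ U) → N) → ¬(W ↑ U) = T → F = F
Thus Statement 1 is false.

Statement 2: Parsed as ((N ↓ ¬W) ⊕ ¬U) ⊕ (¬W → ((¬N → W) ↔ ¬W))

¬W = ¬T = F
N ↓ ¬W = T ↓ F = F
¬U = ¬F = T
(N ↓ ¬W) ⊕ ¬U = F ⊕ T = T
¬W = ¬T = F
¬N = ¬T = F
¬N → W = F → T = T
¬W = ¬T = F
(¬N → W) ↔ ¬W = T ↔ F = F
¬W → ((¬N → W) ↔ ¬W) = F → F = T
((N ↓ ¬W) ⊕ ¬U) ⊕ (¬W → ((¬N → W) ↔ ¬W)) = T ⊕ T = F
Hence Statement 2 is false.

Count: 0.

0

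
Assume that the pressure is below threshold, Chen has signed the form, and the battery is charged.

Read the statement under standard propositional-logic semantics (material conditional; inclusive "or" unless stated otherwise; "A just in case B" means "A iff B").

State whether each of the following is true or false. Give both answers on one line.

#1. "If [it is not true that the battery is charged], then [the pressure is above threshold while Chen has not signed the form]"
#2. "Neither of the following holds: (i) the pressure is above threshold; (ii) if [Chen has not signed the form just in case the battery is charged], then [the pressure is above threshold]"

Let R = "the battery is charged" (True), P = "the pressure is above threshold" (False), Q = "Chen has signed the form" (True).

#1: This is not R -> (P and not Q).

not R = not True = False
not Q = not True = False
P and not Q = False and False = False
not R -> (P and not Q) = False -> False = True
Thus #1 is true.

#2: In symbols: P nor ((not Q iff R) -> P)

not Q = not True = False
not Q iff R = False iff True = False
(not Q iff R) -> P = False -> False = True
P nor ((not Q iff R) -> P) = False nor True = False
Thus #2 is false.

#1 T / #2 F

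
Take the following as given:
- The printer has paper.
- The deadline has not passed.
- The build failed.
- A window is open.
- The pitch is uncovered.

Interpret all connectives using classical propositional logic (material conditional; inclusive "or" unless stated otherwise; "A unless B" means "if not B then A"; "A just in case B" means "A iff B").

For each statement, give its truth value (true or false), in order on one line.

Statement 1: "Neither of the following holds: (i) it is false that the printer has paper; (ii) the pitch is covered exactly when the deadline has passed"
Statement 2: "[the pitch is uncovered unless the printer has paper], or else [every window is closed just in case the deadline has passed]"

Let W = "the printer has paper" (T), D = "the pitch is covered" (F), H = "the deadline has passed" (F), L = "a window is open" (T).

Statement 1: Formalization: ~W nor (D <-> H)

~W = ~T = F
D <-> H = F <-> F = T
~W nor (D <-> H) = F nor T = F
So Statement 1 is false.

Statement 2: Parsed as (~D | W) | (~L <-> H)

~D = ~F = T
~D | W = T | T = T
~L = ~T = F
~L <-> H = F <-> F = T
(~D | W) | (~L <-> H) = T | T = T
So Statement 2 is true.

Statement 1 False, Statement 2 True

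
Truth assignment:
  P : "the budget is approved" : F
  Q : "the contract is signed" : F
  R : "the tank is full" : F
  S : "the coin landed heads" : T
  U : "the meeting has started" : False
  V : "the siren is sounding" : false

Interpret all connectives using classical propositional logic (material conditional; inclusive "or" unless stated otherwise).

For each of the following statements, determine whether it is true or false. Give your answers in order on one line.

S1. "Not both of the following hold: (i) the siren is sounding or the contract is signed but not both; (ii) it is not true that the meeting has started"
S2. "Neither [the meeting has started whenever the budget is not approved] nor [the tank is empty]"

S1: This is (V xor Q) nand not U.

V xor Q = False xor False = False
not U = not False = True
(V xor Q) nand not U = False nand True = True
So S1 is true.

S2: In symbols: (not P -> U) nor not R

not P = not False = True
not P -> U = True -> False = False
not R = not False = True
(not P -> U) nor not R = False nor True = False
So S2 is false.

S1 True / S2 False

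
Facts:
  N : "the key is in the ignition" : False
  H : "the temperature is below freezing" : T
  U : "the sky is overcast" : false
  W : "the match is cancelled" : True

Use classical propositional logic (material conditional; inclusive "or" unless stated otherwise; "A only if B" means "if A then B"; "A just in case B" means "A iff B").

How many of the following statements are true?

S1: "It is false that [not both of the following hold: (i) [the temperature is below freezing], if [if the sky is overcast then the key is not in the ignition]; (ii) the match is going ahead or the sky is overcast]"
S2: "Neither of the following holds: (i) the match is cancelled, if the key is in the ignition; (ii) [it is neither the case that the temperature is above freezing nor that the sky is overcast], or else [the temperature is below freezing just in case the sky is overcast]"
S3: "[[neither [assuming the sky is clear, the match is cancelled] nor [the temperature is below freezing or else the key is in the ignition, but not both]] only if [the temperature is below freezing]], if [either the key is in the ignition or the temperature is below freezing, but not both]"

1

S1: Formalization: ~(((U -> ~N) -> H) nand (~W | U))

~N = ~F = T
U -> ~N = F -> T = T
(U -> ~N) -> H = T -> T = T
~W = ~T = F
~W | U = F | F = F
((U -> ~N) -> H) nand (~W | U) = T nand F = T
~(((U -> ~N) -> H) nand (~W | U)) = ~T = F
So S1 is false.

S2: Parsed as (N -> W) nor ((~H nor U) | (H <-> U))

N -> W = F -> T = T
~H = ~T = F
~H nor U = F nor F = T
H <-> U = T <-> F = F
(~H nor U) | (H <-> U) = T | F = T
(N -> W) nor ((~H nor U) | (H <-> U)) = T nor T = F
Hence S2 is false.

S3: This is (N xor H) -> (((~U -> W) nor (H xor N)) -> H).

N xor H = F xor T = T
~U = ~F = T
~U -> W = T -> T = T
H xor N = T xor F = T
(~U -> W) nor (H xor N) = T nor T = F
((~U -> W) nor (H xor N)) -> H = F -> T = T
(N xor H) -> (((~U -> W) nor (H xor N)) -> H) = T -> T = T
Hence S3 is true.

1 of the 3 statements is true (S3).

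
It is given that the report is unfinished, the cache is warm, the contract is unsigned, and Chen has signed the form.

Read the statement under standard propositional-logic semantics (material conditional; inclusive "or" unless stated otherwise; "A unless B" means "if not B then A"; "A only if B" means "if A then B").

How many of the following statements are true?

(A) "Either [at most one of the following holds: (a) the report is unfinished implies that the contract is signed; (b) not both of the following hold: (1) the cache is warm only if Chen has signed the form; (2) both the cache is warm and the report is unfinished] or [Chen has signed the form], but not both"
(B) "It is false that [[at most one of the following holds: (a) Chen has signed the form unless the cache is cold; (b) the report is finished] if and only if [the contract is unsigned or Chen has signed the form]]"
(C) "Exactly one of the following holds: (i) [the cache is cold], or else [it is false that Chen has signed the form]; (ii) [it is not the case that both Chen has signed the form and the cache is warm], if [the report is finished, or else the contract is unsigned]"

Let L = "the report is finished" (False), U = "the contract is signed" (False), V = "the cache is warm" (True), K = "Chen has signed the form" (True).

(A): Parsed as ((not L -> U) nand ((V -> K) nand (V and not L))) xor K

not L = not False = True
not L -> U = True -> False = False
V -> K = True -> True = True
not L = not False = True
V and not L = True and True = True
(V -> K) nand (V and not L) = True nand True = False
(not L -> U) nand ((V -> K) nand (V and not L)) = False nand False = True
((not L -> U) nand ((V -> K) nand (V and not L))) xor K = True xor True = False
Hence (A) is false.

(B): This is not (((K or not V) nand L) iff (not U or K)).

not V = not True = False
K or not V = True or False = True
(K or not V) nand L = True nand False = True
not U = not False = True
not U or K = True or True = True
((K or not V) nand L) iff (not U or K) = True iff True = True
not (((K or not V) nand L) iff (not U or K)) = not True = False
So (B) is false.

(C): Formalization: (not V or not K) xor ((L or not U) -> (K nand V))

not V = not True = False
not K = not True = False
not V or not K = False or False = False
not U = not False = True
L or not U = False or True = True
K nand V = True nand True = False
(L or not U) -> (K nand V) = True -> False = False
(not V or not K) xor ((L or not U) -> (K nand V)) = False xor False = False
So (C) is false.

0 of the 3 statements are true (none).

0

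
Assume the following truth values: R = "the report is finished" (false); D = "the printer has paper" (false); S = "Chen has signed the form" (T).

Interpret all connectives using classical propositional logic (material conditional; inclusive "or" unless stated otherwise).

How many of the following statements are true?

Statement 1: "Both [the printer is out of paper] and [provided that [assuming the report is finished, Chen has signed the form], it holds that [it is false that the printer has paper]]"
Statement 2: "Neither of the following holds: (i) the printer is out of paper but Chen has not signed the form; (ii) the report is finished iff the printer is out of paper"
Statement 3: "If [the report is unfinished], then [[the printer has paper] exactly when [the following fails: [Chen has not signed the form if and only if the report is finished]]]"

Statement 1: This is ¬D ∧ ((R → S) → ¬D).

¬D = ¬F = T
R → S = F → T = T
¬D = ¬F = T
(R → S) → ¬D = T → T = T
¬D ∧ ((R → S) → ¬D) = T ∧ T = T
So Statement 1 is true.

Statement 2: In symbols: (¬D ∧ ¬S) ↓ (R ↔ ¬D)

¬D = ¬F = T
¬S = ¬T = F
¬D ∧ ¬S = T ∧ F = F
¬D = ¬F = T
R ↔ ¬D = F ↔ T = F
(¬D ∧ ¬S) ↓ (R ↔ ¬D) = F ↓ F = T
Thus Statement 2 is true.

Statement 3: This is ¬R → (D ↔ ¬(¬S ↔ R)).

¬R = ¬F = T
¬S = ¬T = F
¬S ↔ R = F ↔ F = T
¬(¬S ↔ R) = ¬T = F
D ↔ ¬(¬S ↔ R) = F ↔ F = T
¬R → (D ↔ ¬(¬S ↔ R)) = T → T = T
So Statement 3 is true.

True statements: 3.

3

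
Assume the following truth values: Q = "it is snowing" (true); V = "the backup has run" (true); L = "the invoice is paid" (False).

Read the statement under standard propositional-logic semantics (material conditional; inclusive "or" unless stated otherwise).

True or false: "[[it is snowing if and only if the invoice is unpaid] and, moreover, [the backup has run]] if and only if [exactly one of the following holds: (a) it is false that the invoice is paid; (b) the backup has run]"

Parsed as ((Q iff not L) and V) iff (not L xor V)

not L = not False = True
Q iff not L = True iff True = True
(Q iff not L) and V = True and True = True
not L = not False = True
not L xor V = True xor True = False
((Q iff not L) and V) iff (not L xor V) = True iff False = False

False.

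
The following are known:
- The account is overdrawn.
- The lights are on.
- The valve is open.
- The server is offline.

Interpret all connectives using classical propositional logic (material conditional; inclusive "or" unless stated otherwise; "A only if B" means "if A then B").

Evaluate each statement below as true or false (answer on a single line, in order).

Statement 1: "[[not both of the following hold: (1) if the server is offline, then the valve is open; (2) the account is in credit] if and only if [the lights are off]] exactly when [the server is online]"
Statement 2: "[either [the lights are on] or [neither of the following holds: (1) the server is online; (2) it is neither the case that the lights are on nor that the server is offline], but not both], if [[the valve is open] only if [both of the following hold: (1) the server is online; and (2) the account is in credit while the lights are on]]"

Let S = "the server is online" (F), R = "the valve is open" (T), V = "the account is overdrawn" (T), M = "the lights are on" (T).

Statement 1: In symbols: (((~S -> R) nand ~V) <-> ~M) <-> S

~S = ~F = T
~S -> R = T -> T = T
~V = ~T = F
(~S -> R) nand ~V = T nand F = T
~M = ~T = F
((~S -> R) nand ~V) <-> ~M = T <-> F = F
(((~S -> R) nand ~V) <-> ~M) <-> S = F <-> F = T
Hence Statement 1 is true.

Statement 2: This is (R -> (S & (~V & M))) -> (M xor (S nor (M nor ~S))).

~V = ~T = F
~V & M = F & T = F
S & (~V & M) = F & F = F
R -> (S & (~V & M)) = T -> F = F
~S = ~F = T
M nor ~S = T nor T = F
S nor (M nor ~S) = F nor F = T
M xor (S nor (M nor ~S)) = T xor T = F
(R -> (S & (~V & M))) -> (M xor (S nor (M nor ~S))) = F -> F = T
So Statement 2 is true.

Statement 1 T; Statement 2 T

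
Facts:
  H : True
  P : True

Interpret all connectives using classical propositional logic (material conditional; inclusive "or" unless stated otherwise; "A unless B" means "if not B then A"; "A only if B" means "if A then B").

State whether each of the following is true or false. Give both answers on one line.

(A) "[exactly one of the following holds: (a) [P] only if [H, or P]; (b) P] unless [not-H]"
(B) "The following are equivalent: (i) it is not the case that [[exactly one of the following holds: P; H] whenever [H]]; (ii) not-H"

(A) F, (B) F

(A): In symbols: ((P -> (H | P)) xor P) | ~H

H | P = T | T = T
P -> (H | P) = T -> T = T
(P -> (H | P)) xor P = T xor T = F
~H = ~T = F
((P -> (H | P)) xor P) | ~H = F | F = F
Thus (A) is false.

(B): This is ~(H -> (P xor H)) <-> ~H.

P xor H = T xor T = F
H -> (P xor H) = T -> F = F
~(H -> (P xor H)) = ~F = T
~H = ~T = F
~(H -> (P xor H)) <-> ~H = T <-> F = F
So (B) is false.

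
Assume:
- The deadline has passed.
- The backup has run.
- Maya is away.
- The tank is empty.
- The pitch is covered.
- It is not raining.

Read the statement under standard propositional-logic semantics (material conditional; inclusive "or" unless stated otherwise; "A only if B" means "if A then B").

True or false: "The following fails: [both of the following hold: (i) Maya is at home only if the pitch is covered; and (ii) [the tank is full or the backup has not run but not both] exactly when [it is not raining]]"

Let R = "Maya is at home" (F), U = "the pitch is covered" (T), S = "the tank is full" (F), Q = "the backup has run" (T), V = "it is raining" (F).
In symbols: ¬((R → U) ∧ ((S ⊕ ¬Q) ↔ ¬V))

R → U = F → T = T
¬Q = ¬T = F
S ⊕ ¬Q = F ⊕ F = F
¬V = ¬F = T
(S ⊕ ¬Q) ↔ ¬V = F ↔ T = F
(R → U) ∧ ((S ⊕ ¬Q) ↔ ¬V) = T ∧ F = F
¬((R → U) ∧ ((S ⊕ ¬Q) ↔ ¬V)) = ¬F = T

True.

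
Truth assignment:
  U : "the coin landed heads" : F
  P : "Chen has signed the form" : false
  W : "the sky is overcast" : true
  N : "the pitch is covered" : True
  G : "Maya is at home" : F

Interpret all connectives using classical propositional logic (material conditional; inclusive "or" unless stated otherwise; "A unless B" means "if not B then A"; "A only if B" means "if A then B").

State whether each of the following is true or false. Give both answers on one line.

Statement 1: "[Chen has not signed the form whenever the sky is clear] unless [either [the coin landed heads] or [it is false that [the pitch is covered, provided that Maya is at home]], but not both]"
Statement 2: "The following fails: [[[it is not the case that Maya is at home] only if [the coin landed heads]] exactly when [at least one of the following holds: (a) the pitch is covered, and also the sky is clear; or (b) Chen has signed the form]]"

Statement 1 T; Statement 2 F

Statement 1: In symbols: (¬W → ¬P) ∨ (U ⊕ ¬(G → N))

¬W = ¬T = F
¬P = ¬F = T
¬W → ¬P = F → T = T
G → N = F → T = T
¬(G → N) = ¬T = F
U ⊕ ¬(G → N) = F ⊕ F = F
(¬W → ¬P) ∨ (U ⊕ ¬(G → N)) = T ∨ F = T
Hence Statement 1 is true.

Statement 2: Formalization: ¬((¬G → U) ↔ ((N ∧ ¬W) ∨ P))

¬G = ¬F = T
¬G → U = T → F = F
¬W = ¬T = F
N ∧ ¬W = T ∧ F = F
(N ∧ ¬W) ∨ P = F ∨ F = F
(¬G → U) ↔ ((N ∧ ¬W) ∨ P) = F ↔ F = T
¬((¬G → U) ↔ ((N ∧ ¬W) ∨ P)) = ¬T = F
Hence Statement 2 is false.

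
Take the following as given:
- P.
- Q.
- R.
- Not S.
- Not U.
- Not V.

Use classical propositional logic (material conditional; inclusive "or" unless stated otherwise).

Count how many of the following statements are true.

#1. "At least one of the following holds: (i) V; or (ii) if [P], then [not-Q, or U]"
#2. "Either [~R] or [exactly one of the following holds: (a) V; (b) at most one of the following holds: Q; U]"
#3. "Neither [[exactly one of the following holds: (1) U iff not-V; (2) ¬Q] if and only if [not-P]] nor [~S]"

1

#1: Formalization: V | (P -> (~Q | U))

~Q = ~T = F
~Q | U = F | F = F
P -> (~Q | U) = T -> F = F
V | (P -> (~Q | U)) = F | F = F
Thus #1 is false.

#2: Parsed as ~R | (V xor (Q nand U))

~R = ~T = F
Q nand U = T nand F = T
V xor (Q nand U) = F xor T = T
~R | (V xor (Q nand U)) = F | T = T
Hence #2 is true.

#3: Formalization: (((U <-> ~V) xor ~Q) <-> ~P) nor ~S

~V = ~F = T
U <-> ~V = F <-> T = F
~Q = ~T = F
(U <-> ~V) xor ~Q = F xor F = F
~P = ~T = F
((U <-> ~V) xor ~Q) <-> ~P = F <-> F = T
~S = ~F = T
(((U <-> ~V) xor ~Q) <-> ~P) nor ~S = T nor T = F
Hence #3 is false.

True statements: 1.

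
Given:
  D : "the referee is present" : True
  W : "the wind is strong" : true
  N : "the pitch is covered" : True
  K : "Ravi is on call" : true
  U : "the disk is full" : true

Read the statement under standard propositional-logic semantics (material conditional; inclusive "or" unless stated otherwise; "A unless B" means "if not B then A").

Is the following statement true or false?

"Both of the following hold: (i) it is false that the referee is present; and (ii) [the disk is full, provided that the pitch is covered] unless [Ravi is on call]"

Parsed as ~D & ((N -> U) | K)

~D = ~T = F
N -> U = T -> T = T
(N -> U) | K = T | T = T
~D & ((N -> U) | K) = F & T = F

False.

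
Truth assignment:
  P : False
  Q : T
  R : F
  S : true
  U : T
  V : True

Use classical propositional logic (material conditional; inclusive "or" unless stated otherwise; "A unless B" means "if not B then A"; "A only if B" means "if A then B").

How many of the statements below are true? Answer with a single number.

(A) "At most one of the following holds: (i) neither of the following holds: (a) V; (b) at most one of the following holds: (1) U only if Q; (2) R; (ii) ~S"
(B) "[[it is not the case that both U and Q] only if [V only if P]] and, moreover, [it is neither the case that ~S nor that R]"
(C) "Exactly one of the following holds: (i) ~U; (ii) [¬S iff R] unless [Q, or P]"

3

(A): This is (V nor ((U -> Q) nand R)) nand ~S.

U -> Q = T -> T = T
(U -> Q) nand R = T nand F = T
V nor ((U -> Q) nand R) = T nor T = F
~S = ~T = F
(V nor ((U -> Q) nand R)) nand ~S = F nand F = T
So (A) is true.

(B): In symbols: ((U nand Q) -> (V -> P)) & (~S nor R)

U nand Q = T nand T = F
V -> P = T -> F = F
(U nand Q) -> (V -> P) = F -> F = T
~S = ~T = F
~S nor R = F nor F = T
((U nand Q) -> (V -> P)) & (~S nor R) = T & T = T
Hence (B) is true.

(C): Parsed as ~U xor ((~S <-> R) | (Q | P))

~U = ~T = F
~S = ~T = F
~S <-> R = F <-> F = T
Q | P = T | F = T
(~S <-> R) | (Q | P) = T | T = T
~U xor ((~S <-> R) | (Q | P)) = F xor T = T
Hence (C) is true.

True statements: 3 ((A), (B), (C)).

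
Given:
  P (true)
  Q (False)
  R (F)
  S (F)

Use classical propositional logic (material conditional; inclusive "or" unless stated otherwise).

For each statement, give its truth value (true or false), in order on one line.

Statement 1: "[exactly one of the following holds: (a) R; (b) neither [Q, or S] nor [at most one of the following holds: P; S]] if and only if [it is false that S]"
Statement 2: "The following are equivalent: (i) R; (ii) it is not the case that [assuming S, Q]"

Statement 1: In symbols: (R xor ((Q | S) nor (P nand S))) <-> ~S

Q | S = F | F = F
P nand S = T nand F = T
(Q | S) nor (P nand S) = F nor T = F
R xor ((Q | S) nor (P nand S)) = F xor F = F
~S = ~F = T
(R xor ((Q | S) nor (P nand S))) <-> ~S = F <-> T = F
Thus Statement 1 is false.

Statement 2: In symbols: R <-> ~(S -> Q)

S -> Q = F -> F = T
~(S -> Q) = ~T = F
R <-> ~(S -> Q) = F <-> F = T
Hence Statement 2 is true.

Statement 1 False / Statement 2 True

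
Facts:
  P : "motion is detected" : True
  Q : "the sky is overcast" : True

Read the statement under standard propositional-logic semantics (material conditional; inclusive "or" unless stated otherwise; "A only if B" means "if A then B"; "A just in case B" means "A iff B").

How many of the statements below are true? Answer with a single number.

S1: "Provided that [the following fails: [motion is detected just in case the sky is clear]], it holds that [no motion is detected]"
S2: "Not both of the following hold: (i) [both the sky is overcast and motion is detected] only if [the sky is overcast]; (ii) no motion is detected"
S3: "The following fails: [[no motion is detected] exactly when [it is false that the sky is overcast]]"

1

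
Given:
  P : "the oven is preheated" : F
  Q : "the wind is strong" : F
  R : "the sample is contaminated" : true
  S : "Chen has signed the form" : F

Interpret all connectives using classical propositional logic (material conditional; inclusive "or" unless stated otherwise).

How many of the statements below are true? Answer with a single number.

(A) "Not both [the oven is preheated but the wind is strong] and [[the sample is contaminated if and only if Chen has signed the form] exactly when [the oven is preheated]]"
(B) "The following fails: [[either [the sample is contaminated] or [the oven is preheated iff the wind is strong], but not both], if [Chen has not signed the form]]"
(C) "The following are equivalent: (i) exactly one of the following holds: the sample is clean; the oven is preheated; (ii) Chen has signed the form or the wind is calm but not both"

(A): Parsed as (P ∧ Q) ↑ ((R ↔ S) ↔ P)

P ∧ Q = F ∧ F = F
R ↔ S = T ↔ F = F
(R ↔ S) ↔ P = F ↔ F = T
(P ∧ Q) ↑ ((R ↔ S) ↔ P) = F ↑ T = T
So (A) is true.

(B): This is ¬(¬S → (R ⊕ (P ↔ Q))).

¬S = ¬F = T
P ↔ Q = F ↔ F = T
R ⊕ (P ↔ Q) = T ⊕ T = F
¬S → (R ⊕ (P ↔ Q)) = T → F = F
¬(¬S → (R ⊕ (P ↔ Q))) = ¬F = T
Thus (B) is true.

(C): Parsed as (¬R ⊕ P) ↔ (S ⊕ ¬Q)

¬R = ¬T = F
¬R ⊕ P = F ⊕ F = F
¬Q = ¬F = T
S ⊕ ¬Q = F ⊕ T = T
(¬R ⊕ P) ↔ (S ⊕ ¬Q) = F ↔ T = F
So (C) is false.

True statements: 2 ((A), (B)).

2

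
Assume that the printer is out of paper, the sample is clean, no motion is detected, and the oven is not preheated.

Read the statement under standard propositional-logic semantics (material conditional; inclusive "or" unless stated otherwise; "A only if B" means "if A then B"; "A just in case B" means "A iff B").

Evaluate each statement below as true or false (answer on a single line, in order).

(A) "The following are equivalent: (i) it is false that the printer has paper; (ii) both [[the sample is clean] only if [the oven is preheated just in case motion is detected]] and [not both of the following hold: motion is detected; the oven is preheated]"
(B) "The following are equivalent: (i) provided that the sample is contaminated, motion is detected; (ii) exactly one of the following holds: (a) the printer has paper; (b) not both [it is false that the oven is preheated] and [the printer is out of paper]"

Let V = "the printer has paper" (F), U = "the sample is contaminated" (F), P = "the oven is preheated" (F), L = "motion is detected" (F).

(A): This is ~V <-> ((~U -> (P <-> L)) & (L nand P)).

~V = ~F = T
~U = ~F = T
P <-> L = F <-> F = T
~U -> (P <-> L) = T -> T = T
L nand P = F nand F = T
(~U -> (P <-> L)) & (L nand P) = T & T = T
~V <-> ((~U -> (P <-> L)) & (L nand P)) = T <-> T = T
Thus (A) is true.

(B): Formalization: (U -> L) <-> (V xor (~P nand ~V))

U -> L = F -> F = T
~P = ~F = T
~V = ~F = T
~P nand ~V = T nand T = F
V xor (~P nand ~V) = F xor F = F
(U -> L) <-> (V xor (~P nand ~V)) = T <-> F = F
Thus (B) is false.

(A) true / (B) false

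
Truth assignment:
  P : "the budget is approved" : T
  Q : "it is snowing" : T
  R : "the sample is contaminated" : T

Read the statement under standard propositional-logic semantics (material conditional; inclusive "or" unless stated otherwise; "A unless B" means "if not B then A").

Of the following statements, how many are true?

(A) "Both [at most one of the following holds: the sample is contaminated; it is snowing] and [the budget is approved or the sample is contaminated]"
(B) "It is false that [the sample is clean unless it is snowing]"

(A): Parsed as (R ↑ Q) ∧ (P ∨ R)

R ↑ Q = T ↑ T = F
P ∨ R = T ∨ T = T
(R ↑ Q) ∧ (P ∨ R) = F ∧ T = F
Hence (A) is false.

(B): In symbols: ¬(¬R ∨ Q)

¬R = ¬T = F
¬R ∨ Q = F ∨ T = T
¬(¬R ∨ Q) = ¬T = F
So (B) is false.

0 of the 2 statements are true (none).

0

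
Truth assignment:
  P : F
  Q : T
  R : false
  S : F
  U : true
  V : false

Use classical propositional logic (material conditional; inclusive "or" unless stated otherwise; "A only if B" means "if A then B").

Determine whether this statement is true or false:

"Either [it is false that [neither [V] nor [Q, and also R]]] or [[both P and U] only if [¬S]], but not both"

Parsed as not (V nor (Q and R)) xor ((P and U) -> not S)

Q and R = True and False = False
V nor (Q and R) = False nor False = True
not (V nor (Q and R)) = not True = False
P and U = False and True = False
not S = not False = True
(P and U) -> not S = False -> True = True
not (V nor (Q and R)) xor ((P and U) -> not S) = False xor True = True

True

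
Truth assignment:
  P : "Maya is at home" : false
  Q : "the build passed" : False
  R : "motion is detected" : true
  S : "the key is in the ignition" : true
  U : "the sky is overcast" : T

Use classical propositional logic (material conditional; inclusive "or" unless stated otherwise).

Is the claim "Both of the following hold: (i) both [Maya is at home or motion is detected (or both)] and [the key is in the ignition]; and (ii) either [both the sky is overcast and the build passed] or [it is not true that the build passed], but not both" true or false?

Formalization: ((P ∨ R) ∧ S) ∧ ((U ∧ Q) ⊕ ¬Q)

P ∨ R = F ∨ T = T
(P ∨ R) ∧ S = T ∧ T = T
U ∧ Q = T ∧ F = F
¬Q = ¬F = T
(U ∧ Q) ⊕ ¬Q = F ⊕ T = T
((P ∨ R) ∧ S) ∧ ((U ∧ Q) ⊕ ¬Q) = T ∧ T = T

The statement is true.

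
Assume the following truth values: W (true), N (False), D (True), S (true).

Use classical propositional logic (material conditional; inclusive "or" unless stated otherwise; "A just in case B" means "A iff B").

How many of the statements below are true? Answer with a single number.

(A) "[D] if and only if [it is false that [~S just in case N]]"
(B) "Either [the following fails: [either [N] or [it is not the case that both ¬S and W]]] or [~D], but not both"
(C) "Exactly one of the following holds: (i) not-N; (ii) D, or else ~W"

(A): This is D ↔ ¬(¬S ↔ N).

¬S = ¬T = F
¬S ↔ N = F ↔ F = T
¬(¬S ↔ N) = ¬T = F
D ↔ ¬(¬S ↔ N) = T ↔ F = F
Hence (A) is false.

(B): Formalization: ¬(N ∨ (¬S ↑ W)) ⊕ ¬D

¬S = ¬T = F
¬S ↑ W = F ↑ T = T
N ∨ (¬S ↑ W) = F ∨ T = T
¬(N ∨ (¬S ↑ W)) = ¬T = F
¬D = ¬T = F
¬(N ∨ (¬S ↑ W)) ⊕ ¬D = F ⊕ F = F
Hence (B) is false.

(C): This is ¬N ⊕ (D ∨ ¬W).

¬N = ¬F = T
¬W = ¬T = F
D ∨ ¬W = T ∨ F = T
¬N ⊕ (D ∨ ¬W) = T ⊕ T = F
Thus (C) is false.

True statements: 0 (none).

0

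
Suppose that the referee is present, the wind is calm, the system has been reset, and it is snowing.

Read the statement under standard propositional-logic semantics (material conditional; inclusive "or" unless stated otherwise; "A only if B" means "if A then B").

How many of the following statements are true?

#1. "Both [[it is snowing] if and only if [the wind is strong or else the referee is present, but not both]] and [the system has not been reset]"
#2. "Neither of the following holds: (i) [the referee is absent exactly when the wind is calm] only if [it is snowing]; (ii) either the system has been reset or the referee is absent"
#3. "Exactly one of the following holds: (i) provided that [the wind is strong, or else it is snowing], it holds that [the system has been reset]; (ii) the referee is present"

Let S = "it is snowing" (T), Q = "the wind is strong" (F), P = "the referee is present" (T), R = "the system has been reset" (T).

#1: This is (S ↔ (Q ⊕ P)) ∧ ¬R.

Q ⊕ P = F ⊕ T = T
S ↔ (Q ⊕ P) = T ↔ T = T
¬R = ¬T = F
(S ↔ (Q ⊕ P)) ∧ ¬R = T ∧ F = F
Thus #1 is false.

#2: Formalization: ((¬P ↔ ¬Q) → S) ↓ (R ∨ ¬P)

¬P = ¬T = F
¬Q = ¬F = T
¬P ↔ ¬Q = F ↔ T = F
(¬P ↔ ¬Q) → S = F → T = T
¬P = ¬T = F
R ∨ ¬P = T ∨ F = T
((¬P ↔ ¬Q) → S) ↓ (R ∨ ¬P) = T ↓ T = F
Thus #2 is false.

#3: In symbols: ((Q ∨ S) → R) ⊕ P

Q ∨ S = F ∨ T = T
(Q ∨ S) → R = T → T = T
((Q ∨ S) → R) ⊕ P = T ⊕ T = F
Thus #3 is false.

Count: 0.

0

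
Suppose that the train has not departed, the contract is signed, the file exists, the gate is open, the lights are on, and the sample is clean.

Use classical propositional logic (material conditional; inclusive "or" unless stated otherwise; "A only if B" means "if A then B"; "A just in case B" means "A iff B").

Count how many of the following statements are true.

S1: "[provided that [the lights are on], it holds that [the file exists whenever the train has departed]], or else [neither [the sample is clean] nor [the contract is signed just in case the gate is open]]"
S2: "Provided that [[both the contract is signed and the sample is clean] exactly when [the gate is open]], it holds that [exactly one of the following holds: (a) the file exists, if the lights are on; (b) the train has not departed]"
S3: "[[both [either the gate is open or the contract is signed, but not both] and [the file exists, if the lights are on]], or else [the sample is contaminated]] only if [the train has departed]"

Let U = "the lights are on" (T), G = "the train has departed" (F), L = "the file exists" (T), D = "the sample is contaminated" (F), M = "the contract is signed" (T), H = "the gate is open" (T).

S1: Parsed as (U → (G → L)) ∨ (¬D ↓ (M ↔ H))

G → L = F → T = T
U → (G → L) = T → T = T
¬D = ¬F = T
M ↔ H = T ↔ T = T
¬D ↓ (M ↔ H) = T ↓ T = F
(U → (G → L)) ∨ (¬D ↓ (M ↔ H)) = T ∨ F = T
Hence S1 is true.

S2: In symbols: ((M ∧ ¬D) ↔ H) → ((U → L) ⊕ ¬G)

¬D = ¬F = T
M ∧ ¬D = T ∧ T = T
(M ∧ ¬D) ↔ H = T ↔ T = T
U → L = T → T = T
¬G = ¬F = T
(U → L) ⊕ ¬G = T ⊕ T = F
((M ∧ ¬D) ↔ H) → ((U → L) ⊕ ¬G) = T → F = F
So S2 is false.

S3: Parsed as (((H ⊕ M) ∧ (U → L)) ∨ D) → G

H ⊕ M = T ⊕ T = F
U → L = T → T = T
(H ⊕ M) ∧ (U → L) = F ∧ T = F
((H ⊕ M) ∧ (U → L)) ∨ D = F ∨ F = F
(((H ⊕ M) ∧ (U → L)) ∨ D) → G = F → F = T
So S3 is true.

True statements: 2.

2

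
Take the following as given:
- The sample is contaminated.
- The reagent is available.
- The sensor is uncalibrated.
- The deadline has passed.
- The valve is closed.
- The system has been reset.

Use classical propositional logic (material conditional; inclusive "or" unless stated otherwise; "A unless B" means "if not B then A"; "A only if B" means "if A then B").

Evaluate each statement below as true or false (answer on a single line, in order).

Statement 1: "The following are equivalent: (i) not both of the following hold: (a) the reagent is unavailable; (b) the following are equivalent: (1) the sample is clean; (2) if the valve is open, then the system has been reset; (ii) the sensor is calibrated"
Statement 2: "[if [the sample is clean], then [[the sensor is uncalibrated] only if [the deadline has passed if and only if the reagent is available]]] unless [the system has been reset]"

Statement 1 F; Statement 2 T

Let Q = "the reagent is available" (T), P = "the sample is contaminated" (T), U = "the valve is open" (F), V = "the system has been reset" (T), R = "the sensor is calibrated" (F), S = "the deadline has passed" (T).

Statement 1: In symbols: (~Q nand (~P <-> (U -> V))) <-> R

~Q = ~T = F
~P = ~T = F
U -> V = F -> T = T
~P <-> (U -> V) = F <-> T = F
~Q nand (~P <-> (U -> V)) = F nand F = T
(~Q nand (~P <-> (U -> V))) <-> R = T <-> F = F
So Statement 1 is false.

Statement 2: In symbols: (~P -> (~R -> (S <-> Q))) | V

~P = ~T = F
~R = ~F = T
S <-> Q = T <-> T = T
~R -> (S <-> Q) = T -> T = T
~P -> (~R -> (S <-> Q)) = F -> T = T
(~P -> (~R -> (S <-> Q))) | V = T | T = T
Thus Statement 2 is true.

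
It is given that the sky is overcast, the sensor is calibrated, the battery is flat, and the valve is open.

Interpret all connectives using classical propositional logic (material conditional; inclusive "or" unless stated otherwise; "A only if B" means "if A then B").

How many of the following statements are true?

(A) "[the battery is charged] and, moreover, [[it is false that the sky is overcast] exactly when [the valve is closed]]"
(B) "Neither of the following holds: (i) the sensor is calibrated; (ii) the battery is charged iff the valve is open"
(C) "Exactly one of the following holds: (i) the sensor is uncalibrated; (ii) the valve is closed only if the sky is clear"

Let R = "the battery is charged" (F), P = "the sky is overcast" (T), S = "the valve is open" (T), Q = "the sensor is calibrated" (T).

(A): Formalization: R & (~P <-> ~S)

~P = ~T = F
~S = ~T = F
~P <-> ~S = F <-> F = T
R & (~P <-> ~S) = F & T = F
Thus (A) is false.

(B): Formalization: Q nor (R <-> S)

R <-> S = F <-> T = F
Q nor (R <-> S) = T nor F = F
Thus (B) is false.

(C): Formalization: ~Q xor (~S -> ~P)

~Q = ~T = F
~S = ~T = F
~P = ~T = F
~S -> ~P = F -> F = T
~Q xor (~S -> ~P) = F xor T = T
Hence (C) is true.

1 of the 3 statements is true.

1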